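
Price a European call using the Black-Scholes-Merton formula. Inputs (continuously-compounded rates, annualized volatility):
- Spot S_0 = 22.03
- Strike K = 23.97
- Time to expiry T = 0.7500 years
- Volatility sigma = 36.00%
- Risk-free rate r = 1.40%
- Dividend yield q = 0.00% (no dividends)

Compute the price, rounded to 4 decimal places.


Answer: Price = 2.0674

Derivation:
d1 = (ln(S/K) + (r - q + 0.5*sigma^2) * T) / (sigma * sqrt(T)) = -0.08114301
d2 = d1 - sigma * sqrt(T) = -0.39291216
exp(-rT) = 0.98955493; exp(-qT) = 1.00000000
C = S_0 * exp(-qT) * N(d1) - K * exp(-rT) * N(d2)
N(d1) = 0.46766411; N(d2) = 0.34719218
C = 22.0300 * 1.00000000 * 0.46766411 - 23.9700 * 0.98955493 * 0.34719218 = 2.0674


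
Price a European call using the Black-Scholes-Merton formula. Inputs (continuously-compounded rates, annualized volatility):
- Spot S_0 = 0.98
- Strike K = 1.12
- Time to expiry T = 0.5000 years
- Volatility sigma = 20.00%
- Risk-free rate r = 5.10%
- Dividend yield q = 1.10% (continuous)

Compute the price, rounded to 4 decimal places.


Answer: Price = 0.0174

Derivation:
d1 = (ln(S/K) + (r - q + 0.5*sigma^2) * T) / (sigma * sqrt(T)) = -0.73207750
d2 = d1 - sigma * sqrt(T) = -0.87349885
exp(-rT) = 0.97482238; exp(-qT) = 0.99451510
C = S_0 * exp(-qT) * N(d1) - K * exp(-rT) * N(d2)
N(d1) = 0.23206063; N(d2) = 0.19119562
C = 0.9800 * 0.99451510 * 0.23206063 - 1.1200 * 0.97482238 * 0.19119562 = 0.0174


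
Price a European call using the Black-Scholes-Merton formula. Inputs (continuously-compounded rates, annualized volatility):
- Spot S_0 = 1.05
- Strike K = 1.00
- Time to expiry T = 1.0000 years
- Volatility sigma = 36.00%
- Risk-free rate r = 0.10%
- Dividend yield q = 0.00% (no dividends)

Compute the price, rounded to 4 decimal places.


d1 = (ln(S/K) + (r - q + 0.5*sigma^2) * T) / (sigma * sqrt(T)) = 0.31830601
d2 = d1 - sigma * sqrt(T) = -0.04169399
exp(-rT) = 0.99900050; exp(-qT) = 1.00000000
C = S_0 * exp(-qT) * N(d1) - K * exp(-rT) * N(d2)
N(d1) = 0.62487359; N(d2) = 0.48337132
C = 1.0500 * 1.00000000 * 0.62487359 - 1.0000 * 0.99900050 * 0.48337132 = 0.1732

Answer: Price = 0.1732


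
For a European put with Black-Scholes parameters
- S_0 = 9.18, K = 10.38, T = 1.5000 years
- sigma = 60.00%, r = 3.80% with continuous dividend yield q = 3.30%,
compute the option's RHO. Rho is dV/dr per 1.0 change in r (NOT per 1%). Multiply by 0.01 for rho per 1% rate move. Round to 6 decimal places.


d1 = 0.2104469953; d2 = -0.5243999276
phi(d1) = 0.3902052087; exp(-qT) = 0.9517051581; exp(-rT) = 0.9445940694
N(-d2) = 0.6999997965
Rho = -K*T*exp(-rT)*N(-d2) = -10.3800 * 1.5000 * 0.9445940694 * 0.6999997965 = -10.295128

Answer: Rho = -10.295128


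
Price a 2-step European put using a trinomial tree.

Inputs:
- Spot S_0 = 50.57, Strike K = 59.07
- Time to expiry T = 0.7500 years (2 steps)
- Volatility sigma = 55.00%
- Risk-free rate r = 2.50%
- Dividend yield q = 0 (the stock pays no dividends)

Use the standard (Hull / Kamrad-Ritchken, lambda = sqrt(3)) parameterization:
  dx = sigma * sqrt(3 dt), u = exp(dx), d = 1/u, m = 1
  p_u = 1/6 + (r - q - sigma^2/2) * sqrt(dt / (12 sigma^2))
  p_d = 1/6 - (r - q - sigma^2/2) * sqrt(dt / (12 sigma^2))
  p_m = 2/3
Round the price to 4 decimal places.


dt = T/N = 0.375000; dx = sigma*sqrt(3*dt) = 0.583363
u = exp(dx) = 1.792055; d = 1/u = 0.558019
p_u = 0.126088, p_m = 0.666667, p_d = 0.207245
Discount per step: exp(-r*dt) = 0.990669
Stock lattice S(k, j) with j the centered position index:
  k=0: S(0,+0) = 50.5700
  k=1: S(1,-1) = 28.2190; S(1,+0) = 50.5700; S(1,+1) = 90.6242
  k=2: S(2,-2) = 15.7467; S(2,-1) = 28.2190; S(2,+0) = 50.5700; S(2,+1) = 90.6242; S(2,+2) = 162.4036
Terminal payoffs V(N, j) = max(K - S_T, 0):
  V(2,-2) = 43.323276; V(2,-1) = 30.851003; V(2,+0) = 8.500000; V(2,+1) = 0.000000; V(2,+2) = 0.000000
Backward induction: V(k, j) = exp(-r*dt) * [p_u * V(k+1, j+1) + p_m * V(k+1, j) + p_d * V(k+1, j-1)]
  V(1,-1) = exp(-r*dt) * [p_u*8.500000 + p_m*30.851003 + p_d*43.323276] = 30.331918
  V(1,+0) = exp(-r*dt) * [p_u*0.000000 + p_m*8.500000 + p_d*30.851003] = 11.947844
  V(1,+1) = exp(-r*dt) * [p_u*0.000000 + p_m*0.000000 + p_d*8.500000] = 1.745144
  V(0,+0) = exp(-r*dt) * [p_u*1.745144 + p_m*11.947844 + p_d*30.331918] = 14.336373

Answer: Price = V(0,0) = 14.3364


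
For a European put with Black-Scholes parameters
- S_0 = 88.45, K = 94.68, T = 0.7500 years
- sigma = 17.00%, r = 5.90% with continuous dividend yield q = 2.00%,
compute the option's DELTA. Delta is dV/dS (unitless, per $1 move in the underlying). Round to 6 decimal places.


Answer: Delta = -0.566793

Derivation:
d1 = -0.1900356157; d2 = -0.3372599343
phi(d1) = 0.3918033196; exp(-qT) = 0.9851119396; exp(-rT) = 0.9567147489
N(-d1) = 0.5753593891
Delta = -exp(-qT) * N(-d1) = -0.9851119396 * 0.5753593891 = -0.566793


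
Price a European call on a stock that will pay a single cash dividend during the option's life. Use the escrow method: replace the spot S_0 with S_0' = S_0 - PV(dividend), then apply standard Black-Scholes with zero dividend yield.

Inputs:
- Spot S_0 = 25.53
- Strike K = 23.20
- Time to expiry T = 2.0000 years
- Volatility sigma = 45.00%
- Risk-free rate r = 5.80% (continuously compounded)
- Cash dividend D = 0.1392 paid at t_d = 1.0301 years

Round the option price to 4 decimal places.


PV(D) = D * exp(-r * t_d) = 0.1392 * 0.94200396 = 0.13112695
S_0' = S_0 - PV(D) = 25.5300 - 0.13112695 = 25.39887305
d1 = (ln(S_0'/K) + (r + sigma^2/2)*T) / (sigma*sqrt(T)) = 0.64276403
d2 = d1 - sigma*sqrt(T) = 0.00636793
exp(-rT) = 0.89047522
N(d1) = 0.73981139; N(d2) = 0.50254042
C = S_0' * N(d1) - K * exp(-rT) * N(d2) = 25.39887305 * 0.73981139 - 23.2000 * 0.89047522 * 0.50254042 = 8.4084

Answer: Price = 8.4084


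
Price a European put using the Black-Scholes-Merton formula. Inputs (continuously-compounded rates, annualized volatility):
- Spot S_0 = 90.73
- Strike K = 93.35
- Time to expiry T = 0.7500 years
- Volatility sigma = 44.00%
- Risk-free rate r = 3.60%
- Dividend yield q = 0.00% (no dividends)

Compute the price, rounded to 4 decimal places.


Answer: Price = 13.7864

Derivation:
d1 = (ln(S/K) + (r - q + 0.5*sigma^2) * T) / (sigma * sqrt(T)) = 0.18667359
d2 = d1 - sigma * sqrt(T) = -0.19437758
exp(-rT) = 0.97336124; exp(-qT) = 1.00000000
P = K * exp(-rT) * N(-d2) - S_0 * exp(-qT) * N(-d1)
N(-d1) = 0.42595828; N(-d2) = 0.57705988
P = 93.3500 * 0.97336124 * 0.57705988 - 90.7300 * 1.00000000 * 0.42595828 = 13.7864


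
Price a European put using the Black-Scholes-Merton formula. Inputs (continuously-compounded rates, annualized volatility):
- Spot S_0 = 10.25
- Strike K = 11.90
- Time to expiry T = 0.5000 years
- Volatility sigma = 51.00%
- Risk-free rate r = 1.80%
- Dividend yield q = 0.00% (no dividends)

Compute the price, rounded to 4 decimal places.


d1 = (ln(S/K) + (r - q + 0.5*sigma^2) * T) / (sigma * sqrt(T)) = -0.20862616
d2 = d1 - sigma * sqrt(T) = -0.56925061
exp(-rT) = 0.99104038; exp(-qT) = 1.00000000
P = K * exp(-rT) * N(-d2) - S_0 * exp(-qT) * N(-d1)
N(-d1) = 0.58262995; N(-d2) = 0.71540696
P = 11.9000 * 0.99104038 * 0.71540696 - 10.2500 * 1.00000000 * 0.58262995 = 2.4651

Answer: Price = 2.4651


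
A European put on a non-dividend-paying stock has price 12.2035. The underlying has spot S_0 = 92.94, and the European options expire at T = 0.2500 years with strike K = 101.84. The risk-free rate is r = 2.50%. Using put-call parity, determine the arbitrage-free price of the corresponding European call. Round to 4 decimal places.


Put-call parity: C - P = S_0 * exp(-qT) - K * exp(-rT).
S_0 * exp(-qT) = 92.9400 * 1.00000000 = 92.94000000
K * exp(-rT) = 101.8400 * 0.99376949 = 101.20548493
C = P + S*exp(-qT) - K*exp(-rT)
C = 12.2035 + 92.94000000 - 101.20548493 = 3.9380

Answer: Call price = 3.9380


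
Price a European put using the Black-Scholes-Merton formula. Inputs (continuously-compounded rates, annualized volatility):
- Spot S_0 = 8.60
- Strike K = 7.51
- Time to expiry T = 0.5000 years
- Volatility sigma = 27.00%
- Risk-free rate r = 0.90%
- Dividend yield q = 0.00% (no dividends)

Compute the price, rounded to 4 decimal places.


Answer: Price = 0.2061

Derivation:
d1 = (ln(S/K) + (r - q + 0.5*sigma^2) * T) / (sigma * sqrt(T)) = 0.82889538
d2 = d1 - sigma * sqrt(T) = 0.63797655
exp(-rT) = 0.99551011; exp(-qT) = 1.00000000
P = K * exp(-rT) * N(-d2) - S_0 * exp(-qT) * N(-d1)
N(-d1) = 0.20358180; N(-d2) = 0.26174447
P = 7.5100 * 0.99551011 * 0.26174447 - 8.6000 * 1.00000000 * 0.20358180 = 0.2061


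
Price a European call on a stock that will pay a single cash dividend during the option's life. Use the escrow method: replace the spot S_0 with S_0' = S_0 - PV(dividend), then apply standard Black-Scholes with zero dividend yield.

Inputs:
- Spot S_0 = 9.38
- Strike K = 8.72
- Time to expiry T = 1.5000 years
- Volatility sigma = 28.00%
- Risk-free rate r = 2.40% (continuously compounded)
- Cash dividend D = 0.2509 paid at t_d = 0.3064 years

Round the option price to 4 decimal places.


Answer: Price = 1.5874

Derivation:
PV(D) = D * exp(-r * t_d) = 0.2509 * 0.99267337 = 0.24906175
S_0' = S_0 - PV(D) = 9.3800 - 0.24906175 = 9.13093825
d1 = (ln(S_0'/K) + (r + sigma^2/2)*T) / (sigma*sqrt(T)) = 0.41072466
d2 = d1 - sigma*sqrt(T) = 0.06779609
exp(-rT) = 0.96464029
N(d1) = 0.65936278; N(d2) = 0.52702602
C = S_0' * N(d1) - K * exp(-rT) * N(d2) = 9.13093825 * 0.65936278 - 8.7200 * 0.96464029 * 0.52702602 = 1.5874


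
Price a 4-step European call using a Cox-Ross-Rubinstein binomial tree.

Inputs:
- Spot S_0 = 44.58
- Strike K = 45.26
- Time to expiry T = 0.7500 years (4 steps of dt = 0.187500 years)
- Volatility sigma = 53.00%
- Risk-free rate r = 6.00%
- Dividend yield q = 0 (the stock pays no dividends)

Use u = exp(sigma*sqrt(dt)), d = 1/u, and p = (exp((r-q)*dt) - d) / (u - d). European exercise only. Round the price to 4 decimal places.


Answer: Price = V(0,0) = 8.2829

Derivation:
dt = T/N = 0.187500
u = exp(sigma*sqrt(dt)) = 1.257967; d = 1/u = 0.794934
p = (exp((r-q)*dt) - d) / (u - d) = 0.467310
Discount per step: exp(-r*dt) = 0.988813
Stock lattice S(k, i) with i counting down-moves:
  k=0: S(0,0) = 44.5800
  k=1: S(1,0) = 56.0802; S(1,1) = 35.4381
  k=2: S(2,0) = 70.5470; S(2,1) = 44.5800; S(2,2) = 28.1710
  k=3: S(3,0) = 88.7457; S(3,1) = 56.0802; S(3,2) = 35.4381; S(3,3) = 22.3940
  k=4: S(4,0) = 111.6392; S(4,1) = 70.5470; S(4,2) = 44.5800; S(4,3) = 28.1710; S(4,4) = 17.8018
Terminal payoffs V(N, i) = max(S_T - K, 0):
  V(4,0) = 66.379201; V(4,1) = 25.286974; V(4,2) = 0.000000; V(4,3) = 0.000000; V(4,4) = 0.000000
Backward induction: V(k, i) = exp(-r*dt) * [p * V(k+1, i) + (1-p) * V(k+1, i+1)].
  V(3,0) = exp(-r*dt) * [p*66.379201 + (1-p)*25.286974] = 43.992070
  V(3,1) = exp(-r*dt) * [p*25.286974 + (1-p)*0.000000] = 11.684657
  V(3,2) = exp(-r*dt) * [p*0.000000 + (1-p)*0.000000] = 0.000000
  V(3,3) = exp(-r*dt) * [p*0.000000 + (1-p)*0.000000] = 0.000000
  V(2,0) = exp(-r*dt) * [p*43.992070 + (1-p)*11.684657] = 26.482616
  V(2,1) = exp(-r*dt) * [p*11.684657 + (1-p)*0.000000] = 5.399270
  V(2,2) = exp(-r*dt) * [p*0.000000 + (1-p)*0.000000] = 0.000000
  V(1,0) = exp(-r*dt) * [p*26.482616 + (1-p)*5.399270] = 15.081104
  V(1,1) = exp(-r*dt) * [p*5.399270 + (1-p)*0.000000] = 2.494906
  V(0,0) = exp(-r*dt) * [p*15.081104 + (1-p)*2.494906] = 8.282852


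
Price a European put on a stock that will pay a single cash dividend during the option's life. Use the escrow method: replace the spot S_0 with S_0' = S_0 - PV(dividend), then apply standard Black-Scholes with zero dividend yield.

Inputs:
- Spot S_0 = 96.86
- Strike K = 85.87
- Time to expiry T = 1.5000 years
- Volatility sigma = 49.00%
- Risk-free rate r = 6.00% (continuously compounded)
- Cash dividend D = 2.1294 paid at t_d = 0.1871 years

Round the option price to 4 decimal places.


PV(D) = D * exp(-r * t_d) = 2.1294 * 0.98883678 = 2.10562903
S_0' = S_0 - PV(D) = 96.8600 - 2.10562903 = 94.75437097
d1 = (ln(S_0'/K) + (r + sigma^2/2)*T) / (sigma*sqrt(T)) = 0.61408616
d2 = d1 - sigma*sqrt(T) = 0.01396117
exp(-rT) = 0.91393119
N(-d1) = 0.26957920; N(-d2) = 0.49443048
P = K * exp(-rT) * N(-d2) - S_0' * N(-d1) = 85.8700 * 0.91393119 * 0.49443048 - 94.75437097 * 0.26957920 = 13.2587

Answer: Price = 13.2587


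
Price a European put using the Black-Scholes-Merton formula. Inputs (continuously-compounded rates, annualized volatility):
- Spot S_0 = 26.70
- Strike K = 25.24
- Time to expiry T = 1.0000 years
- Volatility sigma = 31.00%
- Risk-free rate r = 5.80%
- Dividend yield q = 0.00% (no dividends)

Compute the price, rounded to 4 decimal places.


d1 = (ln(S/K) + (r - q + 0.5*sigma^2) * T) / (sigma * sqrt(T)) = 0.52349525
d2 = d1 - sigma * sqrt(T) = 0.21349525
exp(-rT) = 0.94364995; exp(-qT) = 1.00000000
P = K * exp(-rT) * N(-d2) - S_0 * exp(-qT) * N(-d1)
N(-d1) = 0.30031483; N(-d2) = 0.41547035
P = 25.2400 * 0.94364995 * 0.41547035 - 26.7000 * 1.00000000 * 0.30031483 = 1.8772

Answer: Price = 1.8772


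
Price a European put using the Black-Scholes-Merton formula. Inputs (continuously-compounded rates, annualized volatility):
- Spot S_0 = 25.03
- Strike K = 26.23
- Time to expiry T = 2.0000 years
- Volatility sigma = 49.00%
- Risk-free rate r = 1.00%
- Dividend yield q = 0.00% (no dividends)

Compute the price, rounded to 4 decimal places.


d1 = (ln(S/K) + (r - q + 0.5*sigma^2) * T) / (sigma * sqrt(T)) = 0.30776651
d2 = d1 - sigma * sqrt(T) = -0.38519813
exp(-rT) = 0.98019867; exp(-qT) = 1.00000000
P = K * exp(-rT) * N(-d2) - S_0 * exp(-qT) * N(-d1)
N(-d1) = 0.37913000; N(-d2) = 0.64995469
P = 26.2300 * 0.98019867 * 0.64995469 - 25.0300 * 1.00000000 * 0.37913000 = 7.2211

Answer: Price = 7.2211


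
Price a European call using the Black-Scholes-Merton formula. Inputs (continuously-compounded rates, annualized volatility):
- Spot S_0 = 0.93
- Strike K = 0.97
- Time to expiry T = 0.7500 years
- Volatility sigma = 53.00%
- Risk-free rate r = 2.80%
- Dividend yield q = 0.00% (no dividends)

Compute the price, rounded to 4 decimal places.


Answer: Price = 0.1609

Derivation:
d1 = (ln(S/K) + (r - q + 0.5*sigma^2) * T) / (sigma * sqrt(T)) = 0.18350156
d2 = d1 - sigma * sqrt(T) = -0.27549191
exp(-rT) = 0.97921896; exp(-qT) = 1.00000000
C = S_0 * exp(-qT) * N(d1) - K * exp(-rT) * N(d2)
N(d1) = 0.57279775; N(d2) = 0.39146917
C = 0.9300 * 1.00000000 * 0.57279775 - 0.9700 * 0.97921896 * 0.39146917 = 0.1609


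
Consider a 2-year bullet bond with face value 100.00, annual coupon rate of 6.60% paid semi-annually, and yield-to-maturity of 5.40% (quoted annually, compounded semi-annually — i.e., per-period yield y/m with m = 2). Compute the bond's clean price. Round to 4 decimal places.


Answer: Price = 102.2464

Derivation:
Coupon per period c = face * coupon_rate / m = 3.300000
Periods per year m = 2; per-period yield y/m = 0.027000
Number of cashflows N = 4
Cashflows (t years, CF_t, discount factor 1/(1+y/m)^(m*t), PV):
  t = 0.5000: CF_t = 3.300000, DF = 0.973710, PV = 3.213242
  t = 1.0000: CF_t = 3.300000, DF = 0.948111, PV = 3.128766
  t = 1.5000: CF_t = 3.300000, DF = 0.923185, PV = 3.046510
  t = 2.0000: CF_t = 103.300000, DF = 0.898914, PV = 92.857834
Price P = sum_t PV_t = 102.246352


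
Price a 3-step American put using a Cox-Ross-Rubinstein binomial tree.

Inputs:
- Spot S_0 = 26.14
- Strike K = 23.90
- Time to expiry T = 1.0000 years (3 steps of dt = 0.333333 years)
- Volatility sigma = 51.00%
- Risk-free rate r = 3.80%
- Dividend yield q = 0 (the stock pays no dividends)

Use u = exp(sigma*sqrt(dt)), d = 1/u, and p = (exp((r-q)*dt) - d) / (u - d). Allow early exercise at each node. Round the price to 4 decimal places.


dt = T/N = 0.333333
u = exp(sigma*sqrt(dt)) = 1.342386; d = 1/u = 0.744942
p = (exp((r-q)*dt) - d) / (u - d) = 0.448251
Discount per step: exp(-r*dt) = 0.987413
Stock lattice S(k, i) with i counting down-moves:
  k=0: S(0,0) = 26.1400
  k=1: S(1,0) = 35.0900; S(1,1) = 19.4728
  k=2: S(2,0) = 47.1043; S(2,1) = 26.1400; S(2,2) = 14.5061
  k=3: S(3,0) = 63.2321; S(3,1) = 35.0900; S(3,2) = 19.4728; S(3,3) = 10.8062
Terminal payoffs V(N, i) = max(K - S_T, 0):
  V(3,0) = 0.000000; V(3,1) = 0.000000; V(3,2) = 4.427211; V(3,3) = 13.093792
Backward induction: V(k, i) = exp(-r*dt) * [p * V(k+1, i) + (1-p) * V(k+1, i+1)]; then take max(V_cont, immediate exercise) for American.
  V(2,0) = exp(-r*dt) * [p*0.000000 + (1-p)*0.000000] = 0.000000; exercise = 0.000000; V(2,0) = max -> 0.000000
  V(2,1) = exp(-r*dt) * [p*0.000000 + (1-p)*4.427211] = 2.411961; exercise = 0.000000; V(2,1) = max -> 2.411961
  V(2,2) = exp(-r*dt) * [p*4.427211 + (1-p)*13.093792] = 9.093073; exercise = 9.393897; V(2,2) = max -> 9.393897
  V(1,0) = exp(-r*dt) * [p*0.000000 + (1-p)*2.411961] = 1.314046; exercise = 0.000000; V(1,0) = max -> 1.314046
  V(1,1) = exp(-r*dt) * [p*2.411961 + (1-p)*9.393897] = 6.185388; exercise = 4.427211; V(1,1) = max -> 6.185388
  V(0,0) = exp(-r*dt) * [p*1.314046 + (1-p)*6.185388] = 3.951432; exercise = 0.000000; V(0,0) = max -> 3.951432

Answer: Price = V(0,0) = 3.9514


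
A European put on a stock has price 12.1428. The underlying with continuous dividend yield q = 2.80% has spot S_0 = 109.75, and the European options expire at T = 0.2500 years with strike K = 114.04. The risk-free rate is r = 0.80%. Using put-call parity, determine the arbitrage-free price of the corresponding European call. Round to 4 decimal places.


Answer: Call price = 7.3151

Derivation:
Put-call parity: C - P = S_0 * exp(-qT) - K * exp(-rT).
S_0 * exp(-qT) = 109.7500 * 0.99302444 = 108.98443261
K * exp(-rT) = 114.0400 * 0.99800200 = 113.81214793
C = P + S*exp(-qT) - K*exp(-rT)
C = 12.1428 + 108.98443261 - 113.81214793 = 7.3151


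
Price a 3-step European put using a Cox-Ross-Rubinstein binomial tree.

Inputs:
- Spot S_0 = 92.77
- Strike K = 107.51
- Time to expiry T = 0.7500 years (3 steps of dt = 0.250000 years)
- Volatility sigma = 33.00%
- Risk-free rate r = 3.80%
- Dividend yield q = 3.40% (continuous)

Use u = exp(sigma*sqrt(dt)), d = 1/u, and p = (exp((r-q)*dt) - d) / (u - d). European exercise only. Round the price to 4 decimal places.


dt = T/N = 0.250000
u = exp(sigma*sqrt(dt)) = 1.179393; d = 1/u = 0.847894
p = (exp((r-q)*dt) - d) / (u - d) = 0.461861
Discount per step: exp(-r*dt) = 0.990545
Stock lattice S(k, i) with i counting down-moves:
  k=0: S(0,0) = 92.7700
  k=1: S(1,0) = 109.4123; S(1,1) = 78.6591
  k=2: S(2,0) = 129.0401; S(2,1) = 92.7700; S(2,2) = 66.6946
  k=3: S(3,0) = 152.1890; S(3,1) = 109.4123; S(3,2) = 78.6591; S(3,3) = 56.5499
Terminal payoffs V(N, i) = max(K - S_T, 0):
  V(3,0) = 0.000000; V(3,1) = 0.000000; V(3,2) = 28.850901; V(3,3) = 50.960107
Backward induction: V(k, i) = exp(-r*dt) * [p * V(k+1, i) + (1-p) * V(k+1, i+1)].
  V(2,0) = exp(-r*dt) * [p*0.000000 + (1-p)*0.000000] = 0.000000
  V(2,1) = exp(-r*dt) * [p*0.000000 + (1-p)*28.850901] = 15.378986
  V(2,2) = exp(-r*dt) * [p*28.850901 + (1-p)*50.960107] = 40.363437
  V(1,0) = exp(-r*dt) * [p*0.000000 + (1-p)*15.378986] = 8.197775
  V(1,1) = exp(-r*dt) * [p*15.378986 + (1-p)*40.363437] = 28.551551
  V(0,0) = exp(-r*dt) * [p*8.197775 + (1-p)*28.551551] = 18.969854

Answer: Price = V(0,0) = 18.9699


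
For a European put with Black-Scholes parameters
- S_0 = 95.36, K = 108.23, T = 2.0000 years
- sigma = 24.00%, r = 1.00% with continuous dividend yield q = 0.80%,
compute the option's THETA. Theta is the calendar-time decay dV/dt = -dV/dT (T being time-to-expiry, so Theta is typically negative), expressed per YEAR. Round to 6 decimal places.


Answer: Theta = -2.806493

Derivation:
d1 = -0.1915062864; d2 = -0.5309175413
phi(d1) = 0.3916934102; exp(-qT) = 0.9841273201; exp(-rT) = 0.9801986733
Theta = -S*exp(-qT)*phi(d1)*sigma/(2*sqrt(T)) + r*K*exp(-rT)*N(-d2) - q*S*exp(-qT)*N(-d1)
N(-d1) = 0.5759355221; N(-d2) = 0.7022620392; sqrt(T) = 1.4142135624
Term 1 = -95.3600 * 0.9841273201 * 0.3916934102 * 0.2400 / (2 * 1.4142135624) = -3.1191053529
Term 2 = 0.0100 * 108.2300 * 0.9801986733 * 0.7022620392 = 0.7450080442
Term 3 = -0.0080 * 95.3600 * 0.9841273201 * 0.5759355221 = -0.4323957166
Theta = -3.1191053529 + (0.7450080442) + (-0.4323957166) = -2.806493


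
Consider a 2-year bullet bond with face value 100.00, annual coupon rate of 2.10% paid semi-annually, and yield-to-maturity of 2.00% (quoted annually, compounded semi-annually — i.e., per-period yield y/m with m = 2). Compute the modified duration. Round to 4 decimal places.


Coupon per period c = face * coupon_rate / m = 1.050000
Periods per year m = 2; per-period yield y/m = 0.010000
Number of cashflows N = 4
Cashflows (t years, CF_t, discount factor 1/(1+y/m)^(m*t), PV):
  t = 0.5000: CF_t = 1.050000, DF = 0.990099, PV = 1.039604
  t = 1.0000: CF_t = 1.050000, DF = 0.980296, PV = 1.029311
  t = 1.5000: CF_t = 1.050000, DF = 0.970590, PV = 1.019120
  t = 2.0000: CF_t = 101.050000, DF = 0.960980, PV = 97.107064
Price P = sum_t PV_t = 100.195098
First compute Macaulay numerator sum_t t * PV_t:
  t * PV_t at t = 0.5000: 0.519802
  t * PV_t at t = 1.0000: 1.029311
  t * PV_t at t = 1.5000: 1.528679
  t * PV_t at t = 2.0000: 194.214128
Macaulay duration D = 197.291920 / 100.195098 = 1.969078
Modified duration = D / (1 + y/m) = 1.969078 / (1 + 0.010000) = 1.949582

Answer: Modified duration = 1.9496


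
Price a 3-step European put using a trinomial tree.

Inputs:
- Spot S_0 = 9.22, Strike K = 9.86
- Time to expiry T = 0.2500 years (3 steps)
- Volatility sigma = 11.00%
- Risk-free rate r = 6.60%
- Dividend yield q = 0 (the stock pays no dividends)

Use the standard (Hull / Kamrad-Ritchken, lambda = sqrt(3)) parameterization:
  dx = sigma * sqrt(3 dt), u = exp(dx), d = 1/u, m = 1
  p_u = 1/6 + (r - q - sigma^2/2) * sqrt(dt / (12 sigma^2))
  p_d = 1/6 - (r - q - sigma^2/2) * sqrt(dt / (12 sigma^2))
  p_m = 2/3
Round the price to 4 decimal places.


Answer: Price = V(0,0) = 0.5267

Derivation:
dt = T/N = 0.083333; dx = sigma*sqrt(3*dt) = 0.055000
u = exp(dx) = 1.056541; d = 1/u = 0.946485
p_u = 0.212083, p_m = 0.666667, p_d = 0.121250
Discount per step: exp(-r*dt) = 0.994515
Stock lattice S(k, j) with j the centered position index:
  k=0: S(0,+0) = 9.2200
  k=1: S(1,-1) = 8.7266; S(1,+0) = 9.2200; S(1,+1) = 9.7413
  k=2: S(2,-2) = 8.2596; S(2,-1) = 8.7266; S(2,+0) = 9.2200; S(2,+1) = 9.7413; S(2,+2) = 10.2921
  k=3: S(3,-3) = 7.8176; S(3,-2) = 8.2596; S(3,-1) = 8.7266; S(3,+0) = 9.2200; S(3,+1) = 9.7413; S(3,+2) = 10.2921; S(3,+3) = 10.8740
Terminal payoffs V(N, j) = max(K - S_T, 0):
  V(3,-3) = 2.042420; V(3,-2) = 1.600409; V(3,-1) = 1.133407; V(3,+0) = 0.640000; V(3,+1) = 0.118696; V(3,+2) = 0.000000; V(3,+3) = 0.000000
Backward induction: V(k, j) = exp(-r*dt) * [p_u * V(k+1, j+1) + p_m * V(k+1, j) + p_d * V(k+1, j-1)]
  V(2,-2) = exp(-r*dt) * [p_u*1.133407 + p_m*1.600409 + p_d*2.042420] = 1.546431
  V(2,-1) = exp(-r*dt) * [p_u*0.640000 + p_m*1.133407 + p_d*1.600409] = 1.079434
  V(2,+0) = exp(-r*dt) * [p_u*0.118696 + p_m*0.640000 + p_d*1.133407] = 0.586034
  V(2,+1) = exp(-r*dt) * [p_u*0.000000 + p_m*0.118696 + p_d*0.640000] = 0.155871
  V(2,+2) = exp(-r*dt) * [p_u*0.000000 + p_m*0.000000 + p_d*0.118696] = 0.014313
  V(1,-1) = exp(-r*dt) * [p_u*0.586034 + p_m*1.079434 + p_d*1.546431] = 1.025758
  V(1,+0) = exp(-r*dt) * [p_u*0.155871 + p_m*0.586034 + p_d*1.079434] = 0.551586
  V(1,+1) = exp(-r*dt) * [p_u*0.014313 + p_m*0.155871 + p_d*0.586034] = 0.177030
  V(0,+0) = exp(-r*dt) * [p_u*0.177030 + p_m*0.551586 + p_d*1.025758] = 0.526737


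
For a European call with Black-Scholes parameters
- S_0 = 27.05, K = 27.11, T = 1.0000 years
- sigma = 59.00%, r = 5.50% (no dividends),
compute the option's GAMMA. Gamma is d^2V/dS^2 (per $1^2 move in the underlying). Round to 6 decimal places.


Answer: Gamma = 0.023216

Derivation:
d1 = 0.3844649861; d2 = -0.2055350139
phi(d1) = 0.3705209851; exp(-qT) = 1.0000000000; exp(-rT) = 0.9464851480
Gamma = exp(-qT) * phi(d1) / (S * sigma * sqrt(T)) = 1.0000000000 * 0.3705209851 / (27.0500 * 0.5900 * 1.0000000000) = 0.023216


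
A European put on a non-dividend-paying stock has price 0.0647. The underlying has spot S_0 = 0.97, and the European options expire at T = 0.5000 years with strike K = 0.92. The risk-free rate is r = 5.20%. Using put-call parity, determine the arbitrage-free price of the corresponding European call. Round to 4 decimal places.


Put-call parity: C - P = S_0 * exp(-qT) - K * exp(-rT).
S_0 * exp(-qT) = 0.9700 * 1.00000000 = 0.97000000
K * exp(-rT) = 0.9200 * 0.97433509 = 0.89638828
C = P + S*exp(-qT) - K*exp(-rT)
C = 0.0647 + 0.97000000 - 0.89638828 = 0.1383

Answer: Call price = 0.1383


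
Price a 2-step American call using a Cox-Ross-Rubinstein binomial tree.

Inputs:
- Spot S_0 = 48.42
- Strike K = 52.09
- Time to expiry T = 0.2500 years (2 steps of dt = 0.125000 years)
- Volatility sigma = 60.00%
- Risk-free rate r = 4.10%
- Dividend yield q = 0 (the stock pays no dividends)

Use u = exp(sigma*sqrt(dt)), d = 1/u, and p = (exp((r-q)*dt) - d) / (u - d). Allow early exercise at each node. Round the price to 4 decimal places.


Answer: Price = V(0,0) = 4.5744

Derivation:
dt = T/N = 0.125000
u = exp(sigma*sqrt(dt)) = 1.236311; d = 1/u = 0.808858
p = (exp((r-q)*dt) - d) / (u - d) = 0.459185
Discount per step: exp(-r*dt) = 0.994888
Stock lattice S(k, i) with i counting down-moves:
  k=0: S(0,0) = 48.4200
  k=1: S(1,0) = 59.8622; S(1,1) = 39.1649
  k=2: S(2,0) = 74.0083; S(2,1) = 48.4200; S(2,2) = 31.6788
Terminal payoffs V(N, i) = max(S_T - K, 0):
  V(2,0) = 21.918283; V(2,1) = 0.000000; V(2,2) = 0.000000
Backward induction: V(k, i) = exp(-r*dt) * [p * V(k+1, i) + (1-p) * V(k+1, i+1)]; then take max(V_cont, immediate exercise) for American.
  V(1,0) = exp(-r*dt) * [p*21.918283 + (1-p)*0.000000] = 10.013106; exercise = 7.772184; V(1,0) = max -> 10.013106
  V(1,1) = exp(-r*dt) * [p*0.000000 + (1-p)*0.000000] = 0.000000; exercise = 0.000000; V(1,1) = max -> 0.000000
  V(0,0) = exp(-r*dt) * [p*10.013106 + (1-p)*0.000000] = 4.574368; exercise = 0.000000; V(0,0) = max -> 4.574368


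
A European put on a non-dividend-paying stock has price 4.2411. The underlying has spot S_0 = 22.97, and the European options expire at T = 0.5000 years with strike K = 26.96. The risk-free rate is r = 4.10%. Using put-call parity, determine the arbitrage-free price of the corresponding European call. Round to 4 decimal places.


Put-call parity: C - P = S_0 * exp(-qT) - K * exp(-rT).
S_0 * exp(-qT) = 22.9700 * 1.00000000 = 22.97000000
K * exp(-rT) = 26.9600 * 0.97970870 = 26.41294646
C = P + S*exp(-qT) - K*exp(-rT)
C = 4.2411 + 22.97000000 - 26.41294646 = 0.7982

Answer: Call price = 0.7982


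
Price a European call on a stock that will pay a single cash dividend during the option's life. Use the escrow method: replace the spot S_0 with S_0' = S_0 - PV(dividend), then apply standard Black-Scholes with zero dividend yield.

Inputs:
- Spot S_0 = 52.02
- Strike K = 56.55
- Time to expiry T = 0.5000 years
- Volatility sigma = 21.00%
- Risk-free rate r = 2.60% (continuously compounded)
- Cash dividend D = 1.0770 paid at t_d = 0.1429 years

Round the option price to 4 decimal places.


PV(D) = D * exp(-r * t_d) = 1.0770 * 0.99629149 = 1.07300594
S_0' = S_0 - PV(D) = 52.0200 - 1.07300594 = 50.94699406
d1 = (ln(S_0'/K) + (r + sigma^2/2)*T) / (sigma*sqrt(T)) = -0.54086559
d2 = d1 - sigma*sqrt(T) = -0.68935801
exp(-rT) = 0.98708414
N(d1) = 0.29430012; N(d2) = 0.24529900
C = S_0' * N(d1) - K * exp(-rT) * N(d2) = 50.94699406 * 0.29430012 - 56.5500 * 0.98708414 * 0.24529900 = 1.3012

Answer: Price = 1.3012


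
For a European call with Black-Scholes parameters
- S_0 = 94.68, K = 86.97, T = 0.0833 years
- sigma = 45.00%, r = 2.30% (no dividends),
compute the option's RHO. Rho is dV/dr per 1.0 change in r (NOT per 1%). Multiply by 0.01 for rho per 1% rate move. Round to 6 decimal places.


Answer: Rho = 5.256849

Derivation:
d1 = 0.7336862657; d2 = 0.6038084385
phi(d1) = 0.3048040093; exp(-qT) = 1.0000000000; exp(-rT) = 0.9980859342
N(d2) = 0.7270144958
Rho = K*T*exp(-rT)*N(d2) = 86.9700 * 0.0833 * 0.9980859342 * 0.7270144958 = 5.256849


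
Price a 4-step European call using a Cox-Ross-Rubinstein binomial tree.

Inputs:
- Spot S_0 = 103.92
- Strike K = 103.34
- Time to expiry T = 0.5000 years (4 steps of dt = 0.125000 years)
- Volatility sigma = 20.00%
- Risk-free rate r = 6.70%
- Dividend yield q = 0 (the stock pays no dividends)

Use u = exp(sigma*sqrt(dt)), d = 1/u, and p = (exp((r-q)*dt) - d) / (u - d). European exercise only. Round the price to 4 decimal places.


Answer: Price = V(0,0) = 7.6983

Derivation:
dt = T/N = 0.125000
u = exp(sigma*sqrt(dt)) = 1.073271; d = 1/u = 0.931731
p = (exp((r-q)*dt) - d) / (u - d) = 0.541749
Discount per step: exp(-r*dt) = 0.991660
Stock lattice S(k, i) with i counting down-moves:
  k=0: S(0,0) = 103.9200
  k=1: S(1,0) = 111.5343; S(1,1) = 96.8255
  k=2: S(2,0) = 119.7065; S(2,1) = 103.9200; S(2,2) = 90.2154
  k=3: S(3,0) = 128.4775; S(3,1) = 111.5343; S(3,2) = 96.8255; S(3,3) = 84.0565
  k=4: S(4,0) = 137.8911; S(4,1) = 119.7065; S(4,2) = 103.9200; S(4,3) = 90.2154; S(4,4) = 78.3181
Terminal payoffs V(N, i) = max(S_T - K, 0):
  V(4,0) = 34.551078; V(4,1) = 16.366478; V(4,2) = 0.580000; V(4,3) = 0.000000; V(4,4) = 0.000000
Backward induction: V(k, i) = exp(-r*dt) * [p * V(k+1, i) + (1-p) * V(k+1, i+1)].
  V(3,0) = exp(-r*dt) * [p*34.551078 + (1-p)*16.366478] = 25.999309
  V(3,1) = exp(-r*dt) * [p*16.366478 + (1-p)*0.580000] = 9.056145
  V(3,2) = exp(-r*dt) * [p*0.580000 + (1-p)*0.000000] = 0.311594
  V(3,3) = exp(-r*dt) * [p*0.000000 + (1-p)*0.000000] = 0.000000
  V(2,0) = exp(-r*dt) * [p*25.999309 + (1-p)*9.056145] = 18.083007
  V(2,1) = exp(-r*dt) * [p*9.056145 + (1-p)*0.311594] = 5.006838
  V(2,2) = exp(-r*dt) * [p*0.311594 + (1-p)*0.000000] = 0.167398
  V(1,0) = exp(-r*dt) * [p*18.083007 + (1-p)*5.006838] = 11.990002
  V(1,1) = exp(-r*dt) * [p*5.006838 + (1-p)*0.167398] = 2.765898
  V(0,0) = exp(-r*dt) * [p*11.990002 + (1-p)*2.765898] = 7.698303


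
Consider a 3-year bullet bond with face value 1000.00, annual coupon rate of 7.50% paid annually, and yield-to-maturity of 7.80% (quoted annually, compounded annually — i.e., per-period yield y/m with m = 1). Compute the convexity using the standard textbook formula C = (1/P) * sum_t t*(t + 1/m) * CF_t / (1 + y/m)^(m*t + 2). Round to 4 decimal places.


Answer: Convexity = 9.3871

Derivation:
Coupon per period c = face * coupon_rate / m = 75.000000
Periods per year m = 1; per-period yield y/m = 0.078000
Number of cashflows N = 3
Cashflows (t years, CF_t, discount factor 1/(1+y/m)^(m*t), PV):
  t = 1.0000: CF_t = 75.000000, DF = 0.927644, PV = 69.573284
  t = 2.0000: CF_t = 75.000000, DF = 0.860523, PV = 64.539224
  t = 3.0000: CF_t = 1075.000000, DF = 0.798259, PV = 858.128215
Price P = sum_t PV_t = 992.240723
Convexity numerator sum_t t*(t + 1/m) * CF_t / (1+y/m)^(m*t + 2):
  t = 1.0000: term = 119.738821
  t = 2.0000: term = 333.224918
  t = 3.0000: term = 8861.268704
Convexity = (1/P) * sum = 9314.232443 / 992.240723 = 9.387069


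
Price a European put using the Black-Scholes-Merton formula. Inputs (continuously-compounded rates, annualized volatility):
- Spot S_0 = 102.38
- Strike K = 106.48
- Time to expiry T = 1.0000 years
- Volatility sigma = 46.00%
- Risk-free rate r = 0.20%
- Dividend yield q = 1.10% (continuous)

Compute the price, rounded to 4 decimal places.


d1 = (ln(S/K) + (r - q + 0.5*sigma^2) * T) / (sigma * sqrt(T)) = 0.12507436
d2 = d1 - sigma * sqrt(T) = -0.33492564
exp(-rT) = 0.99800200; exp(-qT) = 0.98906028
P = K * exp(-rT) * N(-d2) - S_0 * exp(-qT) * N(-d1)
N(-d1) = 0.45023234; N(-d2) = 0.63115941
P = 106.4800 * 0.99800200 * 0.63115941 - 102.3800 * 0.98906028 * 0.45023234 = 21.4811

Answer: Price = 21.4811


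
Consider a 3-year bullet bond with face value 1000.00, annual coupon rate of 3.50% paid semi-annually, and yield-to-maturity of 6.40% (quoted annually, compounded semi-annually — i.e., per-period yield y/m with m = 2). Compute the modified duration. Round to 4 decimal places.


Coupon per period c = face * coupon_rate / m = 17.500000
Periods per year m = 2; per-period yield y/m = 0.032000
Number of cashflows N = 6
Cashflows (t years, CF_t, discount factor 1/(1+y/m)^(m*t), PV):
  t = 0.5000: CF_t = 17.500000, DF = 0.968992, PV = 16.957364
  t = 1.0000: CF_t = 17.500000, DF = 0.938946, PV = 16.431555
  t = 1.5000: CF_t = 17.500000, DF = 0.909831, PV = 15.922049
  t = 2.0000: CF_t = 17.500000, DF = 0.881620, PV = 15.428342
  t = 2.5000: CF_t = 17.500000, DF = 0.854283, PV = 14.949944
  t = 3.0000: CF_t = 1017.500000, DF = 0.827793, PV = 842.279507
Price P = sum_t PV_t = 921.968761
First compute Macaulay numerator sum_t t * PV_t:
  t * PV_t at t = 0.5000: 8.478682
  t * PV_t at t = 1.0000: 16.431555
  t * PV_t at t = 1.5000: 23.883074
  t * PV_t at t = 2.0000: 30.856684
  t * PV_t at t = 2.5000: 37.374860
  t * PV_t at t = 3.0000: 2526.838520
Macaulay duration D = 2643.863375 / 921.968761 = 2.867628
Modified duration = D / (1 + y/m) = 2.867628 / (1 + 0.032000) = 2.778709

Answer: Modified duration = 2.7787


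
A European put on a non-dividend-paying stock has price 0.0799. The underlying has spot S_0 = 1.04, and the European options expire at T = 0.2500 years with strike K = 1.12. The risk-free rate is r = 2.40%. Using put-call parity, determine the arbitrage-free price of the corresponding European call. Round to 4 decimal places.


Put-call parity: C - P = S_0 * exp(-qT) - K * exp(-rT).
S_0 * exp(-qT) = 1.0400 * 1.00000000 = 1.04000000
K * exp(-rT) = 1.1200 * 0.99401796 = 1.11330012
C = P + S*exp(-qT) - K*exp(-rT)
C = 0.0799 + 1.04000000 - 1.11330012 = 0.0066

Answer: Call price = 0.0066


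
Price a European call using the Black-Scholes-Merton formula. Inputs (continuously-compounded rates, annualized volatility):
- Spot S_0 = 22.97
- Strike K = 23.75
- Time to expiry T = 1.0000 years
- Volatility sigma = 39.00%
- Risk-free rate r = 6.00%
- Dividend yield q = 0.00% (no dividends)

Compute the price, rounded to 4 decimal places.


d1 = (ln(S/K) + (r - q + 0.5*sigma^2) * T) / (sigma * sqrt(T)) = 0.26322176
d2 = d1 - sigma * sqrt(T) = -0.12677824
exp(-rT) = 0.94176453; exp(-qT) = 1.00000000
C = S_0 * exp(-qT) * N(d1) - K * exp(-rT) * N(d2)
N(d1) = 0.60381017; N(d2) = 0.44955796
C = 22.9700 * 1.00000000 * 0.60381017 - 23.7500 * 0.94176453 * 0.44955796 = 3.8143

Answer: Price = 3.8143


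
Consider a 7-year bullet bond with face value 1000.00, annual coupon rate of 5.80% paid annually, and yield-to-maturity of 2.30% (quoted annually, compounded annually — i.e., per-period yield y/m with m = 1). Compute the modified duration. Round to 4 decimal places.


Coupon per period c = face * coupon_rate / m = 58.000000
Periods per year m = 1; per-period yield y/m = 0.023000
Number of cashflows N = 7
Cashflows (t years, CF_t, discount factor 1/(1+y/m)^(m*t), PV):
  t = 1.0000: CF_t = 58.000000, DF = 0.977517, PV = 56.695992
  t = 2.0000: CF_t = 58.000000, DF = 0.955540, PV = 55.421302
  t = 3.0000: CF_t = 58.000000, DF = 0.934056, PV = 54.175271
  t = 4.0000: CF_t = 58.000000, DF = 0.913056, PV = 52.957254
  t = 5.0000: CF_t = 58.000000, DF = 0.892528, PV = 51.766622
  t = 6.0000: CF_t = 58.000000, DF = 0.872461, PV = 50.602758
  t = 7.0000: CF_t = 1058.000000, DF = 0.852846, PV = 902.310958
Price P = sum_t PV_t = 1223.930158
First compute Macaulay numerator sum_t t * PV_t:
  t * PV_t at t = 1.0000: 56.695992
  t * PV_t at t = 2.0000: 110.842604
  t * PV_t at t = 3.0000: 162.525813
  t * PV_t at t = 4.0000: 211.829017
  t * PV_t at t = 5.0000: 258.833109
  t * PV_t at t = 6.0000: 303.616550
  t * PV_t at t = 7.0000: 6316.176707
Macaulay duration D = 7420.519793 / 1223.930158 = 6.062862
Modified duration = D / (1 + y/m) = 6.062862 / (1 + 0.023000) = 5.926551

Answer: Modified duration = 5.9266


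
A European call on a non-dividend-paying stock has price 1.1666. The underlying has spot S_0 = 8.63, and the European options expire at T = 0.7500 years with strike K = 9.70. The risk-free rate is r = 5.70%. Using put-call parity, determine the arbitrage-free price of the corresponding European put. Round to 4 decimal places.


Put-call parity: C - P = S_0 * exp(-qT) - K * exp(-rT).
S_0 * exp(-qT) = 8.6300 * 1.00000000 = 8.63000000
K * exp(-rT) = 9.7000 * 0.95815090 = 9.29406371
P = C - S*exp(-qT) + K*exp(-rT)
P = 1.1666 - 8.63000000 + 9.29406371 = 1.8307

Answer: Put price = 1.8307


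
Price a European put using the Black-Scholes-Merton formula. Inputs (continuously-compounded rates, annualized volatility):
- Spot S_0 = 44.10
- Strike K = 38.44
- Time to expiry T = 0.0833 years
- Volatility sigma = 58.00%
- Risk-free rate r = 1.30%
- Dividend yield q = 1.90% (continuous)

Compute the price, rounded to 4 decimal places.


d1 = (ln(S/K) + (r - q + 0.5*sigma^2) * T) / (sigma * sqrt(T)) = 0.90127946
d2 = d1 - sigma * sqrt(T) = 0.73388137
exp(-rT) = 0.99891769; exp(-qT) = 0.99841855
P = K * exp(-rT) * N(-d2) - S_0 * exp(-qT) * N(-d1)
N(-d1) = 0.18371988; N(-d2) = 0.23151052
P = 38.4400 * 0.99891769 * 0.23151052 - 44.1000 * 0.99841855 * 0.18371988 = 0.8004

Answer: Price = 0.8004


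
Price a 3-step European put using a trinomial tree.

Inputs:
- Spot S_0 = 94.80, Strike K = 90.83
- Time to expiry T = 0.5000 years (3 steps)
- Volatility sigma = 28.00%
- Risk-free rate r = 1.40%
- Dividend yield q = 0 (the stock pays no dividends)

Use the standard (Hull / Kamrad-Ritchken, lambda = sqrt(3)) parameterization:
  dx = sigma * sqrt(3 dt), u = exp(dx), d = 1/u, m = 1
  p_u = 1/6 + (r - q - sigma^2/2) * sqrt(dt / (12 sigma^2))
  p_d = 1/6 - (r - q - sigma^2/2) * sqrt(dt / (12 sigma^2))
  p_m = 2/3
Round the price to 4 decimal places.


Answer: Price = V(0,0) = 5.1555

Derivation:
dt = T/N = 0.166667; dx = sigma*sqrt(3*dt) = 0.197990
u = exp(dx) = 1.218950; d = 1/u = 0.820378
p_u = 0.156060, p_m = 0.666667, p_d = 0.177273
Discount per step: exp(-r*dt) = 0.997669
Stock lattice S(k, j) with j the centered position index:
  k=0: S(0,+0) = 94.8000
  k=1: S(1,-1) = 77.7718; S(1,+0) = 94.8000; S(1,+1) = 115.5565
  k=2: S(2,-2) = 63.8023; S(2,-1) = 77.7718; S(2,+0) = 94.8000; S(2,+1) = 115.5565; S(2,+2) = 140.8576
  k=3: S(3,-3) = 52.3420; S(3,-2) = 63.8023; S(3,-1) = 77.7718; S(3,+0) = 94.8000; S(3,+1) = 115.5565; S(3,+2) = 140.8576; S(3,+3) = 171.6983
Terminal payoffs V(N, j) = max(K - S_T, 0):
  V(3,-3) = 38.487968; V(3,-2) = 27.027676; V(3,-1) = 13.058152; V(3,+0) = 0.000000; V(3,+1) = 0.000000; V(3,+2) = 0.000000; V(3,+3) = 0.000000
Backward induction: V(k, j) = exp(-r*dt) * [p_u * V(k+1, j+1) + p_m * V(k+1, j) + p_d * V(k+1, j-1)]
  V(2,-2) = exp(-r*dt) * [p_u*13.058152 + p_m*27.027676 + p_d*38.487968] = 26.816550
  V(2,-1) = exp(-r*dt) * [p_u*0.000000 + p_m*13.058152 + p_d*27.027676] = 13.465264
  V(2,+0) = exp(-r*dt) * [p_u*0.000000 + p_m*0.000000 + p_d*13.058152] = 2.309466
  V(2,+1) = exp(-r*dt) * [p_u*0.000000 + p_m*0.000000 + p_d*0.000000] = 0.000000
  V(2,+2) = exp(-r*dt) * [p_u*0.000000 + p_m*0.000000 + p_d*0.000000] = 0.000000
  V(1,-1) = exp(-r*dt) * [p_u*2.309466 + p_m*13.465264 + p_d*26.816550] = 14.058274
  V(1,+0) = exp(-r*dt) * [p_u*0.000000 + p_m*2.309466 + p_d*13.465264] = 3.917524
  V(1,+1) = exp(-r*dt) * [p_u*0.000000 + p_m*0.000000 + p_d*2.309466] = 0.408452
  V(0,+0) = exp(-r*dt) * [p_u*0.408452 + p_m*3.917524 + p_d*14.058274] = 5.155538


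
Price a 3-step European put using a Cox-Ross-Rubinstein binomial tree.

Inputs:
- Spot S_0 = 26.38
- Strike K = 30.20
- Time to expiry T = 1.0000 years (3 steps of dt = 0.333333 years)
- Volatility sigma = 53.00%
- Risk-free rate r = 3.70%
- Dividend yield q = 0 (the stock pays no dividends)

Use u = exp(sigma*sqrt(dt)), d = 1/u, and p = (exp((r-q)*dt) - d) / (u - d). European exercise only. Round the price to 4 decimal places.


Answer: Price = V(0,0) = 7.5313

Derivation:
dt = T/N = 0.333333
u = exp(sigma*sqrt(dt)) = 1.357976; d = 1/u = 0.736390
p = (exp((r-q)*dt) - d) / (u - d) = 0.444057
Discount per step: exp(-r*dt) = 0.987742
Stock lattice S(k, i) with i counting down-moves:
  k=0: S(0,0) = 26.3800
  k=1: S(1,0) = 35.8234; S(1,1) = 19.4260
  k=2: S(2,0) = 48.6474; S(2,1) = 26.3800; S(2,2) = 14.3051
  k=3: S(3,0) = 66.0620; S(3,1) = 35.8234; S(3,2) = 19.4260; S(3,3) = 10.5341
Terminal payoffs V(N, i) = max(K - S_T, 0):
  V(3,0) = 0.000000; V(3,1) = 0.000000; V(3,2) = 10.774036; V(3,3) = 19.665883
Backward induction: V(k, i) = exp(-r*dt) * [p * V(k+1, i) + (1-p) * V(k+1, i+1)].
  V(2,0) = exp(-r*dt) * [p*0.000000 + (1-p)*0.000000] = 0.000000
  V(2,1) = exp(-r*dt) * [p*0.000000 + (1-p)*10.774036] = 5.916330
  V(2,2) = exp(-r*dt) * [p*10.774036 + (1-p)*19.665883] = 15.524739
  V(1,0) = exp(-r*dt) * [p*0.000000 + (1-p)*5.916330] = 3.248825
  V(1,1) = exp(-r*dt) * [p*5.916330 + (1-p)*15.524739] = 11.120061
  V(0,0) = exp(-r*dt) * [p*3.248825 + (1-p)*11.120061] = 7.531322
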